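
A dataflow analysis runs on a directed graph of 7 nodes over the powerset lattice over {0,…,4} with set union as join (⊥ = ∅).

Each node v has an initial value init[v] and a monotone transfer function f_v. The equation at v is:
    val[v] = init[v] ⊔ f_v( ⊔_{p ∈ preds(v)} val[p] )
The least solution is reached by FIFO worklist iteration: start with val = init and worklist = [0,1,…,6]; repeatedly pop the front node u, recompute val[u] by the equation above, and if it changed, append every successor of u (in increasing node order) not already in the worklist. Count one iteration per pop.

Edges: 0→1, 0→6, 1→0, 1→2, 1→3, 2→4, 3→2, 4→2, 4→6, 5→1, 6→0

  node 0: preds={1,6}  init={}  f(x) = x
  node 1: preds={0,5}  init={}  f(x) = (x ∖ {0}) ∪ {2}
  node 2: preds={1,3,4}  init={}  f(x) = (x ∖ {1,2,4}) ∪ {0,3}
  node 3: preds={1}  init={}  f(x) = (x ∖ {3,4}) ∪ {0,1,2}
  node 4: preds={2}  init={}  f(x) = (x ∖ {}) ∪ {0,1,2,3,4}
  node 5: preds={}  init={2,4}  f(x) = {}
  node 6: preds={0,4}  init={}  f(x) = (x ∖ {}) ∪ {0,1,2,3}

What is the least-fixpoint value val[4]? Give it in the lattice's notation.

Iteration log — 14 steps:
  step 1. node 0  ⊔preds={}  new={}  stable
  step 2. node 1  ⊔preds={2,4}  new={2,4}  old={}  +wl: 0
  step 3. node 2  ⊔preds={2,4}  new={0,3}  old={}  +wl: 
  step 4. node 3  ⊔preds={2,4}  new={0,1,2}  old={}  +wl: 2
  step 5. node 4  ⊔preds={0,3}  new={0,1,2,3,4}  old={}  +wl: 
  step 6. node 5  ⊔preds={}  new={2,4}  stable
  step 7. node 6  ⊔preds={0,1,2,3,4}  new={0,1,2,3,4}  old={}  +wl: 
  step 8. node 0  ⊔preds={0,1,2,3,4}  new={0,1,2,3,4}  old={}  +wl: 1,6
  step 9. node 2  ⊔preds={0,1,2,3,4}  new={0,3}  stable
  step 10. node 1  ⊔preds={0,1,2,3,4}  new={1,2,3,4}  old={2,4}  +wl: 0,2,3
  step 11. node 6  ⊔preds={0,1,2,3,4}  new={0,1,2,3,4}  stable
  step 12. node 0  ⊔preds={0,1,2,3,4}  new={0,1,2,3,4}  stable
  step 13. node 2  ⊔preds={0,1,2,3,4}  new={0,3}  stable
  step 14. node 3  ⊔preds={1,2,3,4}  new={0,1,2}  stable

Least fixpoint reached:
  node 0: {0,1,2,3,4}
  node 1: {1,2,3,4}
  node 2: {0,3}
  node 3: {0,1,2}
  node 4: {0,1,2,3,4}
  node 5: {2,4}
  node 6: {0,1,2,3,4}

{0,1,2,3,4}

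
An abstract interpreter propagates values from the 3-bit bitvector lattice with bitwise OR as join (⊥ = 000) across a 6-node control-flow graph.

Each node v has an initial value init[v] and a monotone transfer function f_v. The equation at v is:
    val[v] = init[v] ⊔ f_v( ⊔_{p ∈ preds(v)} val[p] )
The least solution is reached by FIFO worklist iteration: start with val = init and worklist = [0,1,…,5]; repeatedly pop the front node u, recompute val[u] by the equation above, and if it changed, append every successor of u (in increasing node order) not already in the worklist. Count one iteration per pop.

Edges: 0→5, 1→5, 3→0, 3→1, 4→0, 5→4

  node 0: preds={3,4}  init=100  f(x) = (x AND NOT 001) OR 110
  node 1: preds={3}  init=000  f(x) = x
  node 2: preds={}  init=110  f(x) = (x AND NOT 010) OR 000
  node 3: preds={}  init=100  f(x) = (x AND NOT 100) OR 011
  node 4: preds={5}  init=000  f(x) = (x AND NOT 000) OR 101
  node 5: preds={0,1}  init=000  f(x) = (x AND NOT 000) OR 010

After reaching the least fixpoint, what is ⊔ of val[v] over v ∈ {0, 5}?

111

Iteration log — 12 steps:
  step 1. node 0  ⊔preds=100  new=110  old=100  +wl: 
  step 2. node 1  ⊔preds=100  new=100  old=000  +wl: 
  step 3. node 2  ⊔preds=000  new=110  stable
  step 4. node 3  ⊔preds=000  new=111  old=100  +wl: 0,1
  step 5. node 4  ⊔preds=000  new=101  old=000  +wl: 
  step 6. node 5  ⊔preds=110  new=110  old=000  +wl: 4
  step 7. node 0  ⊔preds=111  new=110  stable
  step 8. node 1  ⊔preds=111  new=111  old=100  +wl: 5
  step 9. node 4  ⊔preds=110  new=111  old=101  +wl: 0
  step 10. node 5  ⊔preds=111  new=111  old=110  +wl: 4
  step 11. node 0  ⊔preds=111  new=110  stable
  step 12. node 4  ⊔preds=111  new=111  stable

Least fixpoint reached:
  node 0: 110
  node 1: 111
  node 2: 110
  node 3: 111
  node 4: 111
  node 5: 111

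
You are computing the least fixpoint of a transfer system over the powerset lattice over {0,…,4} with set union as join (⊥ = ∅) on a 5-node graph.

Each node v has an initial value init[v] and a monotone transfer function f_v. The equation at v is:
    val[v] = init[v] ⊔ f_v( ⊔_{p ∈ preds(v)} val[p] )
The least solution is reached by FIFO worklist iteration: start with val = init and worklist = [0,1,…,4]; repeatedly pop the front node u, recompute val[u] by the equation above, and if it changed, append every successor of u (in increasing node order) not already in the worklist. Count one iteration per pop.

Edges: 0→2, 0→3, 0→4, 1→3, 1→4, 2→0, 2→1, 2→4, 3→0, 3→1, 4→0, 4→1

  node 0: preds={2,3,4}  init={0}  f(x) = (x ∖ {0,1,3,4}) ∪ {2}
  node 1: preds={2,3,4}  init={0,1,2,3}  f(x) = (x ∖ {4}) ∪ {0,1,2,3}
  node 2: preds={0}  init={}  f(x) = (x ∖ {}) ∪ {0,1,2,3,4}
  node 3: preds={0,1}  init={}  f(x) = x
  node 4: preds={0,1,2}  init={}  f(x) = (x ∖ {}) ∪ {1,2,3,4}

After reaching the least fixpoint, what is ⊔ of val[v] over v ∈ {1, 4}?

Trace (7 dequeues):
  [1] u=0 | in {} | out {0,2} | prev {0} | push {}
  [2] u=1 | in {} | out {0,1,2,3} | ==
  [3] u=2 | in {0,2} | out {0,1,2,3,4} | prev {} | push {0,1}
  [4] u=3 | in {0,1,2,3} | out {0,1,2,3} | prev {} | push {}
  [5] u=4 | in {0,1,2,3,4} | out {0,1,2,3,4} | prev {} | push {}
  [6] u=0 | in {0,1,2,3,4} | out {0,2} | ==
  [7] u=1 | in {0,1,2,3,4} | out {0,1,2,3} | ==

Converged values:
  [0] {0,2}
  [1] {0,1,2,3}
  [2] {0,1,2,3,4}
  [3] {0,1,2,3}
  [4] {0,1,2,3,4}

{0,1,2,3,4}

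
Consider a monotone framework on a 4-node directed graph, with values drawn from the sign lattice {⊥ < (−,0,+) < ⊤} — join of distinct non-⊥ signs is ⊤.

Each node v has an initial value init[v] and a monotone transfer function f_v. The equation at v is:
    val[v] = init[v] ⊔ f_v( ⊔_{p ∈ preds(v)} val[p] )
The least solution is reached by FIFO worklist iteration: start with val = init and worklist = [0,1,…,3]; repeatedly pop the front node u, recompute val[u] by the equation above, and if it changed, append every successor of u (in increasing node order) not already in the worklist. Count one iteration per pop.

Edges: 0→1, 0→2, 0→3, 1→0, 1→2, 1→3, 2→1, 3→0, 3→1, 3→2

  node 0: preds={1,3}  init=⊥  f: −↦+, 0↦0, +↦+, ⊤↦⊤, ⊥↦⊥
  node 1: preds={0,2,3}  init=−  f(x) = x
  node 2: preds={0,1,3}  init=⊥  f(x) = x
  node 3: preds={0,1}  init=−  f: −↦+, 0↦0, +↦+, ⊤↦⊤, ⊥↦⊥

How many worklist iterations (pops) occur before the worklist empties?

Iteration log — 8 steps:
  step 1. node 0  ⊔preds=−  new=+  old=⊥  +wl: 
  step 2. node 1  ⊔preds=⊤  new=⊤  old=−  +wl: 0
  step 3. node 2  ⊔preds=⊤  new=⊤  old=⊥  +wl: 1
  step 4. node 3  ⊔preds=⊤  new=⊤  old=−  +wl: 2
  step 5. node 0  ⊔preds=⊤  new=⊤  old=+  +wl: 3
  step 6. node 1  ⊔preds=⊤  new=⊤  stable
  step 7. node 2  ⊔preds=⊤  new=⊤  stable
  step 8. node 3  ⊔preds=⊤  new=⊤  stable

Least fixpoint reached:
  node 0: ⊤
  node 1: ⊤
  node 2: ⊤
  node 3: ⊤

8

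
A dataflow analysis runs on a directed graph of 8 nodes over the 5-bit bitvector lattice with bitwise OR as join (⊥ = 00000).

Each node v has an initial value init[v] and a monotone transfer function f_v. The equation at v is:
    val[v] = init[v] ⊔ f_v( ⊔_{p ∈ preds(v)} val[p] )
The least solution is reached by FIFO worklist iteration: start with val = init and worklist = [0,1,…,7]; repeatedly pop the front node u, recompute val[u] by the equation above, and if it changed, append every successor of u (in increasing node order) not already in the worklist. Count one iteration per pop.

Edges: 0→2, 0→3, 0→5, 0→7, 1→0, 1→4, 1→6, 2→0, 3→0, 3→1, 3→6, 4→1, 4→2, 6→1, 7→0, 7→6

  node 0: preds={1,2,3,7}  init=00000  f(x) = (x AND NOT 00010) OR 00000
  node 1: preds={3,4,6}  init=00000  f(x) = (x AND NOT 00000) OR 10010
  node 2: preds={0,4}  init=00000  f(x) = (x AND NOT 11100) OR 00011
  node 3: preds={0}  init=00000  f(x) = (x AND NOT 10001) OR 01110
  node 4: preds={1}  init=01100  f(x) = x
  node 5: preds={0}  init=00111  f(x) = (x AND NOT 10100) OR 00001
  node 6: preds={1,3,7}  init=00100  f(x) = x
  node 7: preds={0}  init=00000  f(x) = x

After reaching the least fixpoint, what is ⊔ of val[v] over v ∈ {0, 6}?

11111

Iteration log — 22 steps:
  step 1. node 0  ⊔preds=00000  new=00000  stable
  step 2. node 1  ⊔preds=01100  new=11110  old=00000  +wl: 0
  step 3. node 2  ⊔preds=01100  new=00011  old=00000  +wl: 
  step 4. node 3  ⊔preds=00000  new=01110  old=00000  +wl: 1
  step 5. node 4  ⊔preds=11110  new=11110  old=01100  +wl: 2
  step 6. node 5  ⊔preds=00000  new=00111  stable
  step 7. node 6  ⊔preds=11110  new=11110  old=00100  +wl: 
  step 8. node 7  ⊔preds=00000  new=00000  stable
  step 9. node 0  ⊔preds=11111  new=11101  old=00000  +wl: 3,5,7
  step 10. node 1  ⊔preds=11110  new=11110  stable
  step 11. node 2  ⊔preds=11111  new=00011  stable
  step 12. node 3  ⊔preds=11101  new=01110  stable
  step 13. node 5  ⊔preds=11101  new=01111  old=00111  +wl: 
  step 14. node 7  ⊔preds=11101  new=11101  old=00000  +wl: 0,6
  step 15. node 0  ⊔preds=11111  new=11101  stable
  step 16. node 6  ⊔preds=11111  new=11111  old=11110  +wl: 1
  step 17. node 1  ⊔preds=11111  new=11111  old=11110  +wl: 0,4,6
  step 18. node 0  ⊔preds=11111  new=11101  stable
  step 19. node 4  ⊔preds=11111  new=11111  old=11110  +wl: 1,2
  step 20. node 6  ⊔preds=11111  new=11111  stable
  step 21. node 1  ⊔preds=11111  new=11111  stable
  step 22. node 2  ⊔preds=11111  new=00011  stable

Least fixpoint reached:
  node 0: 11101
  node 1: 11111
  node 2: 00011
  node 3: 01110
  node 4: 11111
  node 5: 01111
  node 6: 11111
  node 7: 11101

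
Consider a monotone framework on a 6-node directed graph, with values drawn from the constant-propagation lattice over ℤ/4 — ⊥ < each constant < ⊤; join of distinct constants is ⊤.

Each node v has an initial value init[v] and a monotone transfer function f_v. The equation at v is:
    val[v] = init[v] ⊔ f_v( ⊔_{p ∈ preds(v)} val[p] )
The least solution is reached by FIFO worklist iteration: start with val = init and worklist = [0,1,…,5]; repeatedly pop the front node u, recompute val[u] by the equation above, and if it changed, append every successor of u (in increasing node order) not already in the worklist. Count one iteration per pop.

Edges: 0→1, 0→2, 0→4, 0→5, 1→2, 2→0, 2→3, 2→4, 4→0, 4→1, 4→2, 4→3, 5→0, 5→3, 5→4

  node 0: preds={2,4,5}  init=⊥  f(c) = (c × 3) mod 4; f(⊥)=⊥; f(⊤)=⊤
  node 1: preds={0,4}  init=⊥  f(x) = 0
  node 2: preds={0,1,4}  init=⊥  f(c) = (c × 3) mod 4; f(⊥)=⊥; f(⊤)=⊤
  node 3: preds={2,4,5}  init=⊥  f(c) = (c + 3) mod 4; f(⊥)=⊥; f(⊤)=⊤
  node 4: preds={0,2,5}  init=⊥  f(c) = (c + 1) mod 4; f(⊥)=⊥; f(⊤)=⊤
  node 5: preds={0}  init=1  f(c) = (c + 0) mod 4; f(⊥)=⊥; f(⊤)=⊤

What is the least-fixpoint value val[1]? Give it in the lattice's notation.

Iteration log — 12 steps:
  step 1. node 0  ⊔preds=1  new=3  old=⊥  +wl: 
  step 2. node 1  ⊔preds=3  new=0  old=⊥  +wl: 
  step 3. node 2  ⊔preds=⊤  new=⊤  old=⊥  +wl: 0
  step 4. node 3  ⊔preds=⊤  new=⊤  old=⊥  +wl: 
  step 5. node 4  ⊔preds=⊤  new=⊤  old=⊥  +wl: 1,2,3
  step 6. node 5  ⊔preds=3  new=⊤  old=1  +wl: 4
  step 7. node 0  ⊔preds=⊤  new=⊤  old=3  +wl: 5
  step 8. node 1  ⊔preds=⊤  new=0  stable
  step 9. node 2  ⊔preds=⊤  new=⊤  stable
  step 10. node 3  ⊔preds=⊤  new=⊤  stable
  step 11. node 4  ⊔preds=⊤  new=⊤  stable
  step 12. node 5  ⊔preds=⊤  new=⊤  stable

Least fixpoint reached:
  node 0: ⊤
  node 1: 0
  node 2: ⊤
  node 3: ⊤
  node 4: ⊤
  node 5: ⊤

0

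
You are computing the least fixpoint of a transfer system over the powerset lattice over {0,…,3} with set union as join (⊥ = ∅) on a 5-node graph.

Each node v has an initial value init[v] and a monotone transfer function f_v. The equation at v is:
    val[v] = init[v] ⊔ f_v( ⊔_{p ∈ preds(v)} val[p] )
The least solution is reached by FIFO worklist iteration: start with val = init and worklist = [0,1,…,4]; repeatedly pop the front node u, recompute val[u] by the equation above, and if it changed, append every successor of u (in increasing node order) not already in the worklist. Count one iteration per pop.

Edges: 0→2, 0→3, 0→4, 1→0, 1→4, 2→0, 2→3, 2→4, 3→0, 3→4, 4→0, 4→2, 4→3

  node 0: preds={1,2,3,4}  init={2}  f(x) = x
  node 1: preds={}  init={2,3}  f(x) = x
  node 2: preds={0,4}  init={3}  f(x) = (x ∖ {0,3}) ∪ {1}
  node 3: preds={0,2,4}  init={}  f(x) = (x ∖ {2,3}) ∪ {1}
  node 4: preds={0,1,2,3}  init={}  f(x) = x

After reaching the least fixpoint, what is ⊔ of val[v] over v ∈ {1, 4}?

{1,2,3}

Trace (9 dequeues):
  [1] u=0 | in {2,3} | out {2,3} | prev {2} | push {}
  [2] u=1 | in {} | out {2,3} | ==
  [3] u=2 | in {2,3} | out {1,2,3} | prev {3} | push {0}
  [4] u=3 | in {1,2,3} | out {1} | prev {} | push {}
  [5] u=4 | in {1,2,3} | out {1,2,3} | prev {} | push {2,3}
  [6] u=0 | in {1,2,3} | out {1,2,3} | prev {2,3} | push {4}
  [7] u=2 | in {1,2,3} | out {1,2,3} | ==
  [8] u=3 | in {1,2,3} | out {1} | ==
  [9] u=4 | in {1,2,3} | out {1,2,3} | ==

Converged values:
  [0] {1,2,3}
  [1] {2,3}
  [2] {1,2,3}
  [3] {1}
  [4] {1,2,3}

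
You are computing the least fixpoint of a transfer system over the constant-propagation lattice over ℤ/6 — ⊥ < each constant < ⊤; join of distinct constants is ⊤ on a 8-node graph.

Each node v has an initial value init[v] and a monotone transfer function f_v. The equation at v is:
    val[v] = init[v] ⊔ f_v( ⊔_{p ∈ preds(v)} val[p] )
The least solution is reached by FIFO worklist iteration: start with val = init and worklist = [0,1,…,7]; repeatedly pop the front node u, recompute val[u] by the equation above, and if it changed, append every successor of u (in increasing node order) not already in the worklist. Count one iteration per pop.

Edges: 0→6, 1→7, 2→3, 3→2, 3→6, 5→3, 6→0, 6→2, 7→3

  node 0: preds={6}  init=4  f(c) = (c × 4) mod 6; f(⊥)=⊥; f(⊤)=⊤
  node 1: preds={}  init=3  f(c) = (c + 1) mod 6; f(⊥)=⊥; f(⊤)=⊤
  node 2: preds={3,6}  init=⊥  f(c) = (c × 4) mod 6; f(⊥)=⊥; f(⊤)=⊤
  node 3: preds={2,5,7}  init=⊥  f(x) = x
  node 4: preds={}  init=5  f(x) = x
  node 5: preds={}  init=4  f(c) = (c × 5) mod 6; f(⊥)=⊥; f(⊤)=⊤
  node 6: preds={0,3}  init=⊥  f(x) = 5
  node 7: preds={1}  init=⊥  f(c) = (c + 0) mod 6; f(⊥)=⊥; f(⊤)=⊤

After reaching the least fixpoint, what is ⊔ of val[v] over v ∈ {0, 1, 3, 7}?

⊤

Iteration log — 13 steps:
  step 1. node 0  ⊔preds=⊥  new=4  stable
  step 2. node 1  ⊔preds=⊥  new=3  stable
  step 3. node 2  ⊔preds=⊥  new=⊥  stable
  step 4. node 3  ⊔preds=4  new=4  old=⊥  +wl: 2
  step 5. node 4  ⊔preds=⊥  new=5  stable
  step 6. node 5  ⊔preds=⊥  new=4  stable
  step 7. node 6  ⊔preds=4  new=5  old=⊥  +wl: 0
  step 8. node 7  ⊔preds=3  new=3  old=⊥  +wl: 3
  step 9. node 2  ⊔preds=⊤  new=⊤  old=⊥  +wl: 
  step 10. node 0  ⊔preds=5  new=⊤  old=4  +wl: 6
  step 11. node 3  ⊔preds=⊤  new=⊤  old=4  +wl: 2
  step 12. node 6  ⊔preds=⊤  new=5  stable
  step 13. node 2  ⊔preds=⊤  new=⊤  stable

Least fixpoint reached:
  node 0: ⊤
  node 1: 3
  node 2: ⊤
  node 3: ⊤
  node 4: 5
  node 5: 4
  node 6: 5
  node 7: 3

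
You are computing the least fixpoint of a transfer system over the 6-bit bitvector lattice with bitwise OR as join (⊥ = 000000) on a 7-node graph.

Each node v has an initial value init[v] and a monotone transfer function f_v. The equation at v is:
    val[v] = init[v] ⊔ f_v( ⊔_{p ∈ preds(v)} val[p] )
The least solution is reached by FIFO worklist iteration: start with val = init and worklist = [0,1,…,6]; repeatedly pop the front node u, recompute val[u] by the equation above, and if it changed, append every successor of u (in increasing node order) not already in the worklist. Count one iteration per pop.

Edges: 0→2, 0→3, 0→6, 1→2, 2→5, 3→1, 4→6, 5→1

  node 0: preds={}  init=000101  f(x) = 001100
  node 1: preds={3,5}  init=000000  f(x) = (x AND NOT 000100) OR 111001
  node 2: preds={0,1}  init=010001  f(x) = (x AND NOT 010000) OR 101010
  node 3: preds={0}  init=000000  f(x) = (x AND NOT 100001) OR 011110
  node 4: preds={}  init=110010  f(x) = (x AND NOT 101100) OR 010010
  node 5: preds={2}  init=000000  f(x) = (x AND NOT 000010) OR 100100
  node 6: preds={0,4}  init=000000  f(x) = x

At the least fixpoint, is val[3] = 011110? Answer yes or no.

yes

Iteration log — 9 steps:
  step 1. node 0  ⊔preds=000000  new=001101  old=000101  +wl: 
  step 2. node 1  ⊔preds=000000  new=111001  old=000000  +wl: 
  step 3. node 2  ⊔preds=111101  new=111111  old=010001  +wl: 
  step 4. node 3  ⊔preds=001101  new=011110  old=000000  +wl: 1
  step 5. node 4  ⊔preds=000000  new=110010  stable
  step 6. node 5  ⊔preds=111111  new=111101  old=000000  +wl: 
  step 7. node 6  ⊔preds=111111  new=111111  old=000000  +wl: 
  step 8. node 1  ⊔preds=111111  new=111011  old=111001  +wl: 2
  step 9. node 2  ⊔preds=111111  new=111111  stable

Least fixpoint reached:
  node 0: 001101
  node 1: 111011
  node 2: 111111
  node 3: 011110
  node 4: 110010
  node 5: 111101
  node 6: 111111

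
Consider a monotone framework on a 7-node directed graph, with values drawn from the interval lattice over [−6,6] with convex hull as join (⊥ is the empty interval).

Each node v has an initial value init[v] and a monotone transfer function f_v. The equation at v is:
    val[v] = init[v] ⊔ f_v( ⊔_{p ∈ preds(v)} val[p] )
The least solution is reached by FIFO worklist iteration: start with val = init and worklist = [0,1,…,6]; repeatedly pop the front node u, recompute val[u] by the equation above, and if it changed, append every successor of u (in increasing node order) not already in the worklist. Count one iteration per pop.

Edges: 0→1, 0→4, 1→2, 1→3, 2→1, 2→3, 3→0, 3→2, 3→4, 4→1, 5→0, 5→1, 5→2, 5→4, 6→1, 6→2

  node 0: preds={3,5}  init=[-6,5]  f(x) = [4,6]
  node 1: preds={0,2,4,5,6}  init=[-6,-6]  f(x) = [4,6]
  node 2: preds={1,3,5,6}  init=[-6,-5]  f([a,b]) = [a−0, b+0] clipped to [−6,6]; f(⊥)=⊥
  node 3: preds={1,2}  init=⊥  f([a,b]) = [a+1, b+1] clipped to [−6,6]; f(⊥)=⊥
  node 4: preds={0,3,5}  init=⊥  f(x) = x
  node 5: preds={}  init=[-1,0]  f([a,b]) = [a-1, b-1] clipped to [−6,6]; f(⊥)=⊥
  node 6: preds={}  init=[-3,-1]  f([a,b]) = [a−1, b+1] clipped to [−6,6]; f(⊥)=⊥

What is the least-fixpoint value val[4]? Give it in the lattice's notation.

Trace (10 dequeues):
  [1] u=0 | in [-1,0] | out [-6,6] | prev [-6,5] | push {}
  [2] u=1 | in [-6,6] | out [-6,6] | prev [-6,-6] | push {}
  [3] u=2 | in [-6,6] | out [-6,6] | prev [-6,-5] | push {1}
  [4] u=3 | in [-6,6] | out [-5,6] | prev ⊥ | push {0,2}
  [5] u=4 | in [-6,6] | out [-6,6] | prev ⊥ | push {}
  [6] u=5 | in ⊥ | out [-1,0] | ==
  [7] u=6 | in ⊥ | out [-3,-1] | ==
  [8] u=1 | in [-6,6] | out [-6,6] | ==
  [9] u=0 | in [-5,6] | out [-6,6] | ==
  [10] u=2 | in [-6,6] | out [-6,6] | ==

Converged values:
  [0] [-6,6]
  [1] [-6,6]
  [2] [-6,6]
  [3] [-5,6]
  [4] [-6,6]
  [5] [-1,0]
  [6] [-3,-1]

[-6,6]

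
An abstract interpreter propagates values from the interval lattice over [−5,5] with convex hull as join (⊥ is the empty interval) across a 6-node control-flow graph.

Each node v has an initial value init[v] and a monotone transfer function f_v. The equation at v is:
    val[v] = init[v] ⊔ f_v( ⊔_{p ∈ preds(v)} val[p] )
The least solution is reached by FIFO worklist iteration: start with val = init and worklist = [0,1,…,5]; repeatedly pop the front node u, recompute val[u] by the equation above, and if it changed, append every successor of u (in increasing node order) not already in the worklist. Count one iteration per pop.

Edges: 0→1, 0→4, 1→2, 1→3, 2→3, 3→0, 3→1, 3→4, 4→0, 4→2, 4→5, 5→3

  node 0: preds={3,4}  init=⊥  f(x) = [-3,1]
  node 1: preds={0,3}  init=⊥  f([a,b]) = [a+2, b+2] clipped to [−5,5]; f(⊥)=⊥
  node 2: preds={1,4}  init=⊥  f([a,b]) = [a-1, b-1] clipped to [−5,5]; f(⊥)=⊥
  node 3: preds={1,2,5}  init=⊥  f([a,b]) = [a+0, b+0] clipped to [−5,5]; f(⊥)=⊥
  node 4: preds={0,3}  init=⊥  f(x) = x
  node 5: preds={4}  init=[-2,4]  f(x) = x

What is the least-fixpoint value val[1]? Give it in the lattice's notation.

Trace (24 dequeues):
  [1] u=0 | in ⊥ | out [-3,1] | prev ⊥ | push {}
  [2] u=1 | in [-3,1] | out [-1,3] | prev ⊥ | push {}
  [3] u=2 | in [-1,3] | out [-2,2] | prev ⊥ | push {}
  [4] u=3 | in [-2,4] | out [-2,4] | prev ⊥ | push {0,1}
  [5] u=4 | in [-3,4] | out [-3,4] | prev ⊥ | push {2}
  [6] u=5 | in [-3,4] | out [-3,4] | prev [-2,4] | push {3}
  [7] u=0 | in [-3,4] | out [-3,1] | ==
  [8] u=1 | in [-3,4] | out [-1,5] | prev [-1,3] | push {}
  [9] u=2 | in [-3,5] | out [-4,4] | prev [-2,2] | push {}
  [10] u=3 | in [-4,5] | out [-4,5] | prev [-2,4] | push {0,1,4}
  [11] u=0 | in [-4,5] | out [-3,1] | ==
  [12] u=1 | in [-4,5] | out [-2,5] | prev [-1,5] | push {2,3}
  [13] u=4 | in [-4,5] | out [-4,5] | prev [-3,4] | push {0,5}
  [14] u=2 | in [-4,5] | out [-5,4] | prev [-4,4] | push {}
  [15] u=3 | in [-5,5] | out [-5,5] | prev [-4,5] | push {1,4}
  [16] u=0 | in [-5,5] | out [-3,1] | ==
  [17] u=5 | in [-4,5] | out [-4,5] | prev [-3,4] | push {3}
  [18] u=1 | in [-5,5] | out [-3,5] | prev [-2,5] | push {2}
  [19] u=4 | in [-5,5] | out [-5,5] | prev [-4,5] | push {0,5}
  [20] u=3 | in [-5,5] | out [-5,5] | ==
  [21] u=2 | in [-5,5] | out [-5,4] | ==
  [22] u=0 | in [-5,5] | out [-3,1] | ==
  [23] u=5 | in [-5,5] | out [-5,5] | prev [-4,5] | push {3}
  [24] u=3 | in [-5,5] | out [-5,5] | ==

Converged values:
  [0] [-3,1]
  [1] [-3,5]
  [2] [-5,4]
  [3] [-5,5]
  [4] [-5,5]
  [5] [-5,5]

[-3,5]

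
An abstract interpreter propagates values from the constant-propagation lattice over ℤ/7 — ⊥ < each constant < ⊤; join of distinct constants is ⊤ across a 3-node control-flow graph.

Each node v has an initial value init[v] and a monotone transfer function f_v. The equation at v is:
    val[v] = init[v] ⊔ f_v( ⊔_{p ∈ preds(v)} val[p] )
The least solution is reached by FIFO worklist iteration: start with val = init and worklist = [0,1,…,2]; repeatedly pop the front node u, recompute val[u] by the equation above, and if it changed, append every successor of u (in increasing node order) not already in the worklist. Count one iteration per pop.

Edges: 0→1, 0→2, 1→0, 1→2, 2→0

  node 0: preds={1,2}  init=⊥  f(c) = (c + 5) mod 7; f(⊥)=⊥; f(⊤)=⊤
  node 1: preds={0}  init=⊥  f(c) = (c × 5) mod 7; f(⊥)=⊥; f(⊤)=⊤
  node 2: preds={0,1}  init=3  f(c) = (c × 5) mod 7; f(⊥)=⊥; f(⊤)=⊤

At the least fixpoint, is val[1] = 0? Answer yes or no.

no

Iteration log — 7 steps:
  step 1. node 0  ⊔preds=3  new=1  old=⊥  +wl: 
  step 2. node 1  ⊔preds=1  new=5  old=⊥  +wl: 0
  step 3. node 2  ⊔preds=⊤  new=⊤  old=3  +wl: 
  step 4. node 0  ⊔preds=⊤  new=⊤  old=1  +wl: 1,2
  step 5. node 1  ⊔preds=⊤  new=⊤  old=5  +wl: 0
  step 6. node 2  ⊔preds=⊤  new=⊤  stable
  step 7. node 0  ⊔preds=⊤  new=⊤  stable

Least fixpoint reached:
  node 0: ⊤
  node 1: ⊤
  node 2: ⊤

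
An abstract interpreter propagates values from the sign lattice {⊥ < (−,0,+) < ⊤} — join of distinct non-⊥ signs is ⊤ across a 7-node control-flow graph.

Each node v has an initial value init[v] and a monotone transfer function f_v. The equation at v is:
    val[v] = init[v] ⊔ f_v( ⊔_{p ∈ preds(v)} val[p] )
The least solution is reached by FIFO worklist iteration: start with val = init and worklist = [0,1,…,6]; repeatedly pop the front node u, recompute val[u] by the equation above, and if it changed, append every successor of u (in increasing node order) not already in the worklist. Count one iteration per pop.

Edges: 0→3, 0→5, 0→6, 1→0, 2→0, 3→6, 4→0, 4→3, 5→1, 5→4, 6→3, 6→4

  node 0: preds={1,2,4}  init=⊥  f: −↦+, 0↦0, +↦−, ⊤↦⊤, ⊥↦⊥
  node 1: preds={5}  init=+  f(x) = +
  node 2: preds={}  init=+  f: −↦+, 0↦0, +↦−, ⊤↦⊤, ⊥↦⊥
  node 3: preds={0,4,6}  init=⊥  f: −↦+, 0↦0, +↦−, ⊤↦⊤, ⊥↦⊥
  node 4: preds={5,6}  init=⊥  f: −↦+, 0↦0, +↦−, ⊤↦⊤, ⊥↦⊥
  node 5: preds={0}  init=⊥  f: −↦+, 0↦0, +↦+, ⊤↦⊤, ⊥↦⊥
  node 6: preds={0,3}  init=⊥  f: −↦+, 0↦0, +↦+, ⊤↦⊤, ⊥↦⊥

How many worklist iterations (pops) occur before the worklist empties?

Worklist (16 pops):
  #1 pop 0: in=+ → − (was ⊥); enqueue []
  #2 pop 1: in=⊥ → + (no change)
  #3 pop 2: in=⊥ → + (no change)
  #4 pop 3: in=− → + (was ⊥); enqueue []
  #5 pop 4: in=⊥ → ⊥ (no change)
  #6 pop 5: in=− → + (was ⊥); enqueue [1,4]
  #7 pop 6: in=⊤ → ⊤ (was ⊥); enqueue [3]
  #8 pop 1: in=+ → + (no change)
  #9 pop 4: in=⊤ → ⊤ (was ⊥); enqueue [0]
  #10 pop 3: in=⊤ → ⊤ (was +); enqueue [6]
  #11 pop 0: in=⊤ → ⊤ (was −); enqueue [3,5]
  #12 pop 6: in=⊤ → ⊤ (no change)
  #13 pop 3: in=⊤ → ⊤ (no change)
  #14 pop 5: in=⊤ → ⊤ (was +); enqueue [1,4]
  #15 pop 1: in=⊤ → + (no change)
  #16 pop 4: in=⊤ → ⊤ (no change)

Fixpoint:
  val[0] = ⊤
  val[1] = +
  val[2] = +
  val[3] = ⊤
  val[4] = ⊤
  val[5] = ⊤
  val[6] = ⊤

16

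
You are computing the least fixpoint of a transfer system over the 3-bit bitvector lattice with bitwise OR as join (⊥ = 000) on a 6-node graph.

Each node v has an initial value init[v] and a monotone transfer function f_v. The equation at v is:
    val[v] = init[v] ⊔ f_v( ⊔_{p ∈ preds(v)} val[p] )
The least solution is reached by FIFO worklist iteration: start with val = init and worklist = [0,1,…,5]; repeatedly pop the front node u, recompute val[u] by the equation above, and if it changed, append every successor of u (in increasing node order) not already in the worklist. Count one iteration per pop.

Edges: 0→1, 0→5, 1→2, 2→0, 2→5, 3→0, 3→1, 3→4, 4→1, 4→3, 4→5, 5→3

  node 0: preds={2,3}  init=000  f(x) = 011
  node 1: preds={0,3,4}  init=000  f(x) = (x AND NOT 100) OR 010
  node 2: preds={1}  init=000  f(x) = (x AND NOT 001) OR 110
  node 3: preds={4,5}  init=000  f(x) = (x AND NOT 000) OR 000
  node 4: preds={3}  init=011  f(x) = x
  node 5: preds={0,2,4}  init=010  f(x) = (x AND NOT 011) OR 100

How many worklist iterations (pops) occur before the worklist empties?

15

Iteration log — 15 steps:
  step 1. node 0  ⊔preds=000  new=011  old=000  +wl: 
  step 2. node 1  ⊔preds=011  new=011  old=000  +wl: 
  step 3. node 2  ⊔preds=011  new=110  old=000  +wl: 0
  step 4. node 3  ⊔preds=011  new=011  old=000  +wl: 1
  step 5. node 4  ⊔preds=011  new=011  stable
  step 6. node 5  ⊔preds=111  new=110  old=010  +wl: 3
  step 7. node 0  ⊔preds=111  new=011  stable
  step 8. node 1  ⊔preds=011  new=011  stable
  step 9. node 3  ⊔preds=111  new=111  old=011  +wl: 0,1,4
  step 10. node 0  ⊔preds=111  new=011  stable
  step 11. node 1  ⊔preds=111  new=011  stable
  step 12. node 4  ⊔preds=111  new=111  old=011  +wl: 1,3,5
  step 13. node 1  ⊔preds=111  new=011  stable
  step 14. node 3  ⊔preds=111  new=111  stable
  step 15. node 5  ⊔preds=111  new=110  stable

Least fixpoint reached:
  node 0: 011
  node 1: 011
  node 2: 110
  node 3: 111
  node 4: 111
  node 5: 110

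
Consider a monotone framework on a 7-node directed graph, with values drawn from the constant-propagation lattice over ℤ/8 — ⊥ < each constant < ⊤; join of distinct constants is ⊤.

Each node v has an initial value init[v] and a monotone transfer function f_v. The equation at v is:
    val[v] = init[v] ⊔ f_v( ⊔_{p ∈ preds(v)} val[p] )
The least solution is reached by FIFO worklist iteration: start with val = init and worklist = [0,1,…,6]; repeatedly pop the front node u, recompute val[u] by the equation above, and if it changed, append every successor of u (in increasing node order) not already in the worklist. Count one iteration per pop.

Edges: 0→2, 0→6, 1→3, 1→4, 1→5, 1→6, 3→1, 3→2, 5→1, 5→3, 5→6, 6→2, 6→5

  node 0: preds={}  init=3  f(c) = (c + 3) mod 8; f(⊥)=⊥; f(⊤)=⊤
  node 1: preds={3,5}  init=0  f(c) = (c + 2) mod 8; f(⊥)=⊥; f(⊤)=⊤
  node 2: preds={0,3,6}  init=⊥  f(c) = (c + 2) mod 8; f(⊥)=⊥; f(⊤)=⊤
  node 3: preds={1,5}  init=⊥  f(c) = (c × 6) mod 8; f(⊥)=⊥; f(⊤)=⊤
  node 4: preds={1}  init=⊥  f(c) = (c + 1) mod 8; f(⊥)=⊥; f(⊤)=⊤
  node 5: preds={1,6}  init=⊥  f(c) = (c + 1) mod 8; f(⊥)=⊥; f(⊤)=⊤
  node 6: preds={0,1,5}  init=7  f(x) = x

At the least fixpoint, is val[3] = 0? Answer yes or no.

Iteration log — 15 steps:
  step 1. node 0  ⊔preds=⊥  new=3  stable
  step 2. node 1  ⊔preds=⊥  new=0  stable
  step 3. node 2  ⊔preds=⊤  new=⊤  old=⊥  +wl: 
  step 4. node 3  ⊔preds=0  new=0  old=⊥  +wl: 1,2
  step 5. node 4  ⊔preds=0  new=1  old=⊥  +wl: 
  step 6. node 5  ⊔preds=⊤  new=⊤  old=⊥  +wl: 3
  step 7. node 6  ⊔preds=⊤  new=⊤  old=7  +wl: 5
  step 8. node 1  ⊔preds=⊤  new=⊤  old=0  +wl: 4,6
  step 9. node 2  ⊔preds=⊤  new=⊤  stable
  step 10. node 3  ⊔preds=⊤  new=⊤  old=0  +wl: 1,2
  step 11. node 5  ⊔preds=⊤  new=⊤  stable
  step 12. node 4  ⊔preds=⊤  new=⊤  old=1  +wl: 
  step 13. node 6  ⊔preds=⊤  new=⊤  stable
  step 14. node 1  ⊔preds=⊤  new=⊤  stable
  step 15. node 2  ⊔preds=⊤  new=⊤  stable

Least fixpoint reached:
  node 0: 3
  node 1: ⊤
  node 2: ⊤
  node 3: ⊤
  node 4: ⊤
  node 5: ⊤
  node 6: ⊤

no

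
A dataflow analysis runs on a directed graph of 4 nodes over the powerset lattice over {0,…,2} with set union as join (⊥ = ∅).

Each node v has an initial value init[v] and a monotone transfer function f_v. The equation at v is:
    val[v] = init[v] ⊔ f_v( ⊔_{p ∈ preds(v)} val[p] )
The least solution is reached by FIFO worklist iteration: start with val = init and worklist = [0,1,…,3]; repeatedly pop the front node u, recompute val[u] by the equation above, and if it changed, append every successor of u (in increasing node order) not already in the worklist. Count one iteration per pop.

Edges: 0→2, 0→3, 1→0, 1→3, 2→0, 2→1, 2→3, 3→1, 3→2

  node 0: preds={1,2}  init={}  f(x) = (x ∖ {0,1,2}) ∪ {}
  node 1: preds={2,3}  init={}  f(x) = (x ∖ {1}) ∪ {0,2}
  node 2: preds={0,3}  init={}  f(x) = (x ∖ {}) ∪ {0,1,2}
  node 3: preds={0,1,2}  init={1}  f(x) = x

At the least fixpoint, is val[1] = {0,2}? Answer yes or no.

Worklist (7 pops):
  #1 pop 0: in={} → {} (no change)
  #2 pop 1: in={1} → {0,2} (was {}); enqueue [0]
  #3 pop 2: in={1} → {0,1,2} (was {}); enqueue [1]
  #4 pop 3: in={0,1,2} → {0,1,2} (was {1}); enqueue [2]
  #5 pop 0: in={0,1,2} → {} (no change)
  #6 pop 1: in={0,1,2} → {0,2} (no change)
  #7 pop 2: in={0,1,2} → {0,1,2} (no change)

Fixpoint:
  val[0] = {}
  val[1] = {0,2}
  val[2] = {0,1,2}
  val[3] = {0,1,2}

yes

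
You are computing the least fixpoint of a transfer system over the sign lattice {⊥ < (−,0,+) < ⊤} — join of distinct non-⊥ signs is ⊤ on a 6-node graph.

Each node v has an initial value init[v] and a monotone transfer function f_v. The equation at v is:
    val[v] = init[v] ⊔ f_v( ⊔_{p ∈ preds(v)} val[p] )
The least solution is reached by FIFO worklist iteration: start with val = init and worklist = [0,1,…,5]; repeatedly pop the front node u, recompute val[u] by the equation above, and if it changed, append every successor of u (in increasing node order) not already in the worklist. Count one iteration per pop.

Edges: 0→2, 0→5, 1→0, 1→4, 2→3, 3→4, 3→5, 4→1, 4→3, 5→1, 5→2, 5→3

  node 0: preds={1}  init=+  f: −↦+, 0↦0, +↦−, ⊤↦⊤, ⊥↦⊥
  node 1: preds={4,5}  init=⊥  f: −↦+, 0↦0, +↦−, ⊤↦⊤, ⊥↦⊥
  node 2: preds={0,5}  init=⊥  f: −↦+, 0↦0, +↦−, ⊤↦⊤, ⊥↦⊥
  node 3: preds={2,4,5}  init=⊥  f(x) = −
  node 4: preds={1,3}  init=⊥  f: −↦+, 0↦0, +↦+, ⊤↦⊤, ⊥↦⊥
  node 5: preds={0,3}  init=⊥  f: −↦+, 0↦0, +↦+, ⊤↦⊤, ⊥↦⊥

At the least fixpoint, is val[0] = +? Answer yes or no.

Worklist (15 pops):
  #1 pop 0: in=⊥ → + (no change)
  #2 pop 1: in=⊥ → ⊥ (no change)
  #3 pop 2: in=+ → − (was ⊥); enqueue []
  #4 pop 3: in=− → − (was ⊥); enqueue []
  #5 pop 4: in=− → + (was ⊥); enqueue [1,3]
  #6 pop 5: in=⊤ → ⊤ (was ⊥); enqueue [2]
  #7 pop 1: in=⊤ → ⊤ (was ⊥); enqueue [0,4]
  #8 pop 3: in=⊤ → − (no change)
  #9 pop 2: in=⊤ → ⊤ (was −); enqueue [3]
  #10 pop 0: in=⊤ → ⊤ (was +); enqueue [2,5]
  #11 pop 4: in=⊤ → ⊤ (was +); enqueue [1]
  #12 pop 3: in=⊤ → − (no change)
  #13 pop 2: in=⊤ → ⊤ (no change)
  #14 pop 5: in=⊤ → ⊤ (no change)
  #15 pop 1: in=⊤ → ⊤ (no change)

Fixpoint:
  val[0] = ⊤
  val[1] = ⊤
  val[2] = ⊤
  val[3] = −
  val[4] = ⊤
  val[5] = ⊤

no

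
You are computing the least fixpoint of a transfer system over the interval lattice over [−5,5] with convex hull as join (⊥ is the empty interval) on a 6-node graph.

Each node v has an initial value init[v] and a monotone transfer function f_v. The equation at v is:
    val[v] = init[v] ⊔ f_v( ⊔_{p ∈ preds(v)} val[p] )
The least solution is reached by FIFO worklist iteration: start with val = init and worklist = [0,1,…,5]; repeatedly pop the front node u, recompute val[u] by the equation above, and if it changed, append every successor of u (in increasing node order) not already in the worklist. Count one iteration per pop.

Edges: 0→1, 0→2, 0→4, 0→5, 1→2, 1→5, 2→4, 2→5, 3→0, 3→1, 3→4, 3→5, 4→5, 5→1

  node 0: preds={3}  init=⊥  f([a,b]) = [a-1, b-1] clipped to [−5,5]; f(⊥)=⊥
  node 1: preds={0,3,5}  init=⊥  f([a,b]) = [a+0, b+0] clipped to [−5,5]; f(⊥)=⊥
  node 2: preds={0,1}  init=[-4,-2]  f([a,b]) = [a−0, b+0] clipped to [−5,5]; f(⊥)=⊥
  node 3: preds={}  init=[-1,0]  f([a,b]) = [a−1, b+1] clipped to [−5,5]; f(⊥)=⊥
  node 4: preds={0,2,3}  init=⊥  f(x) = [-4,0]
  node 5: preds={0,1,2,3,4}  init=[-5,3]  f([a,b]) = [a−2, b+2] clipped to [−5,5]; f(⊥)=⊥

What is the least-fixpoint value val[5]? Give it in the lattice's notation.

Iteration log — 10 steps:
  step 1. node 0  ⊔preds=[-1,0]  new=[-2,-1]  old=⊥  +wl: 
  step 2. node 1  ⊔preds=[-5,3]  new=[-5,3]  old=⊥  +wl: 
  step 3. node 2  ⊔preds=[-5,3]  new=[-5,3]  old=[-4,-2]  +wl: 
  step 4. node 3  ⊔preds=⊥  new=[-1,0]  stable
  step 5. node 4  ⊔preds=[-5,3]  new=[-4,0]  old=⊥  +wl: 
  step 6. node 5  ⊔preds=[-5,3]  new=[-5,5]  old=[-5,3]  +wl: 1
  step 7. node 1  ⊔preds=[-5,5]  new=[-5,5]  old=[-5,3]  +wl: 2,5
  step 8. node 2  ⊔preds=[-5,5]  new=[-5,5]  old=[-5,3]  +wl: 4
  step 9. node 5  ⊔preds=[-5,5]  new=[-5,5]  stable
  step 10. node 4  ⊔preds=[-5,5]  new=[-4,0]  stable

Least fixpoint reached:
  node 0: [-2,-1]
  node 1: [-5,5]
  node 2: [-5,5]
  node 3: [-1,0]
  node 4: [-4,0]
  node 5: [-5,5]

[-5,5]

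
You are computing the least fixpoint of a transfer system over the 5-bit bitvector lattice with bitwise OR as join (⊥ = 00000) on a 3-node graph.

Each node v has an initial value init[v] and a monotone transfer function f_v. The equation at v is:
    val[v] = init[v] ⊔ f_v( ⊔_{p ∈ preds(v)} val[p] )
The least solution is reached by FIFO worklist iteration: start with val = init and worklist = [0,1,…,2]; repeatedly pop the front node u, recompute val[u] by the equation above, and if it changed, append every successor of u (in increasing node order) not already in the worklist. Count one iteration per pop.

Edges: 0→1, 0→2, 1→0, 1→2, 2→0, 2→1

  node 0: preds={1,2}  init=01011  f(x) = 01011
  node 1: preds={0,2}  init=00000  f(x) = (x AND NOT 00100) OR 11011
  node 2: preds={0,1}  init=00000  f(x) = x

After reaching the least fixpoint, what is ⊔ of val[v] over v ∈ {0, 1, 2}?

Iteration log — 5 steps:
  step 1. node 0  ⊔preds=00000  new=01011  stable
  step 2. node 1  ⊔preds=01011  new=11011  old=00000  +wl: 0
  step 3. node 2  ⊔preds=11011  new=11011  old=00000  +wl: 1
  step 4. node 0  ⊔preds=11011  new=01011  stable
  step 5. node 1  ⊔preds=11011  new=11011  stable

Least fixpoint reached:
  node 0: 01011
  node 1: 11011
  node 2: 11011

11011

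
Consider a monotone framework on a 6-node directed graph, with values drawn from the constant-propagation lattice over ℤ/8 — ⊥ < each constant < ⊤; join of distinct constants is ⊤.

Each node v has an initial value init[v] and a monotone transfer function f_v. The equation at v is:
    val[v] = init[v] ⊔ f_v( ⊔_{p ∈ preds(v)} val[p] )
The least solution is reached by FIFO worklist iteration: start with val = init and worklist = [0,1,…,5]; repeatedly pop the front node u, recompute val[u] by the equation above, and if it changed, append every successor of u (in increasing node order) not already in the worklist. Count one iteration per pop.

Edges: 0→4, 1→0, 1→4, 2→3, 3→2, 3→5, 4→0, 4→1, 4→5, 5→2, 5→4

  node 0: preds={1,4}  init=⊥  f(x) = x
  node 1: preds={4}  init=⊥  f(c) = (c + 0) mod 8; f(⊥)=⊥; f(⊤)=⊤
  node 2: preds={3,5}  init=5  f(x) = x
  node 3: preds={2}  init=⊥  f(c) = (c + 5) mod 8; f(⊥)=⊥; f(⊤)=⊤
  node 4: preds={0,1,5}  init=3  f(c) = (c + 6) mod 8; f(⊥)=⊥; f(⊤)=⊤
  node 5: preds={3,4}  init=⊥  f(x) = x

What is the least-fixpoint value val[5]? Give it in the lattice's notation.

Iteration log — 14 steps:
  step 1. node 0  ⊔preds=3  new=3  old=⊥  +wl: 
  step 2. node 1  ⊔preds=3  new=3  old=⊥  +wl: 0
  step 3. node 2  ⊔preds=⊥  new=5  stable
  step 4. node 3  ⊔preds=5  new=2  old=⊥  +wl: 2
  step 5. node 4  ⊔preds=3  new=⊤  old=3  +wl: 1
  step 6. node 5  ⊔preds=⊤  new=⊤  old=⊥  +wl: 4
  step 7. node 0  ⊔preds=⊤  new=⊤  old=3  +wl: 
  step 8. node 2  ⊔preds=⊤  new=⊤  old=5  +wl: 3
  step 9. node 1  ⊔preds=⊤  new=⊤  old=3  +wl: 0
  step 10. node 4  ⊔preds=⊤  new=⊤  stable
  step 11. node 3  ⊔preds=⊤  new=⊤  old=2  +wl: 2,5
  step 12. node 0  ⊔preds=⊤  new=⊤  stable
  step 13. node 2  ⊔preds=⊤  new=⊤  stable
  step 14. node 5  ⊔preds=⊤  new=⊤  stable

Least fixpoint reached:
  node 0: ⊤
  node 1: ⊤
  node 2: ⊤
  node 3: ⊤
  node 4: ⊤
  node 5: ⊤

⊤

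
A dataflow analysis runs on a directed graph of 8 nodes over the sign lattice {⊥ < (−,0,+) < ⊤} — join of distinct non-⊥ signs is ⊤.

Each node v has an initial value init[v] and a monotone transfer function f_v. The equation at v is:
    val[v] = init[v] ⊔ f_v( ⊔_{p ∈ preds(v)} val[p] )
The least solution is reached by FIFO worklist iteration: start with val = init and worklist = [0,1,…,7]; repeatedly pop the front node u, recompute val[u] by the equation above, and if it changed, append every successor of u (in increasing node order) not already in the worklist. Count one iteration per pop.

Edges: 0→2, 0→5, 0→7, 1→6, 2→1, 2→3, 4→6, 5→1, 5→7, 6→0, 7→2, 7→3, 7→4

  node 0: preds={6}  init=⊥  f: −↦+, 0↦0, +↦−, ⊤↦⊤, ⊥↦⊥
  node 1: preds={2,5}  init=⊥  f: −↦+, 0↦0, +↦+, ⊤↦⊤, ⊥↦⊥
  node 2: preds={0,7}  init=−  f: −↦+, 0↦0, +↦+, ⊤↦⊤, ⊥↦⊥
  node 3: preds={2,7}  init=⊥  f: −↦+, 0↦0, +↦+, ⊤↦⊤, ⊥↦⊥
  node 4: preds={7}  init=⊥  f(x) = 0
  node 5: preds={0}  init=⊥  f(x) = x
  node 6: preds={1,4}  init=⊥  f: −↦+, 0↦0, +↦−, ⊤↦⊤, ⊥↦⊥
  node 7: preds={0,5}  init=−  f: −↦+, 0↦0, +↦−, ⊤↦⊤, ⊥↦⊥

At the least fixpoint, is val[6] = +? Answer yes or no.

no

Iteration log — 18 steps:
  step 1. node 0  ⊔preds=⊥  new=⊥  stable
  step 2. node 1  ⊔preds=−  new=+  old=⊥  +wl: 
  step 3. node 2  ⊔preds=−  new=⊤  old=−  +wl: 1
  step 4. node 3  ⊔preds=⊤  new=⊤  old=⊥  +wl: 
  step 5. node 4  ⊔preds=−  new=0  old=⊥  +wl: 
  step 6. node 5  ⊔preds=⊥  new=⊥  stable
  step 7. node 6  ⊔preds=⊤  new=⊤  old=⊥  +wl: 0
  step 8. node 7  ⊔preds=⊥  new=−  stable
  step 9. node 1  ⊔preds=⊤  new=⊤  old=+  +wl: 6
  step 10. node 0  ⊔preds=⊤  new=⊤  old=⊥  +wl: 2,5,7
  step 11. node 6  ⊔preds=⊤  new=⊤  stable
  step 12. node 2  ⊔preds=⊤  new=⊤  stable
  step 13. node 5  ⊔preds=⊤  new=⊤  old=⊥  +wl: 1
  step 14. node 7  ⊔preds=⊤  new=⊤  old=−  +wl: 2,3,4
  step 15. node 1  ⊔preds=⊤  new=⊤  stable
  step 16. node 2  ⊔preds=⊤  new=⊤  stable
  step 17. node 3  ⊔preds=⊤  new=⊤  stable
  step 18. node 4  ⊔preds=⊤  new=0  stable

Least fixpoint reached:
  node 0: ⊤
  node 1: ⊤
  node 2: ⊤
  node 3: ⊤
  node 4: 0
  node 5: ⊤
  node 6: ⊤
  node 7: ⊤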